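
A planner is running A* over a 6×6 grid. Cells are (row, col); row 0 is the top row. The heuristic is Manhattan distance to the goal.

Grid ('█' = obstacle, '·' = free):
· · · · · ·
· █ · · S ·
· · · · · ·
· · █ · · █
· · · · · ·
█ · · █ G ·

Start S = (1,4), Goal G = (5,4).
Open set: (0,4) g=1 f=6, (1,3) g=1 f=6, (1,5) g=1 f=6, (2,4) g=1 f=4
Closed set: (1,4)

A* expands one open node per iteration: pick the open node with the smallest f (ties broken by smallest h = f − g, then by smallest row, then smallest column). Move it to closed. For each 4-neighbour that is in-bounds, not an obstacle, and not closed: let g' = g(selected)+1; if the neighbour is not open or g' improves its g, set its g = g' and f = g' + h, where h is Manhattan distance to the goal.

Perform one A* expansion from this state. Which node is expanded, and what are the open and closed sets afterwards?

expanded=(2,4); open=[(0,4) g=1 f=6, (1,3) g=1 f=6, (1,5) g=1 f=6, (2,3) g=2 f=6, (2,5) g=2 f=6, (3,4) g=2 f=4]; closed=[(1,4), (2,4)]

step 1: expand (2,4) (f=4, h=3) → closed; open now [(0,4) g=1 f=6, (1,3) g=1 f=6, (1,5) g=1 f=6, (2,3) g=2 f=6, (2,5) g=2 f=6, (3,4) g=2 f=4]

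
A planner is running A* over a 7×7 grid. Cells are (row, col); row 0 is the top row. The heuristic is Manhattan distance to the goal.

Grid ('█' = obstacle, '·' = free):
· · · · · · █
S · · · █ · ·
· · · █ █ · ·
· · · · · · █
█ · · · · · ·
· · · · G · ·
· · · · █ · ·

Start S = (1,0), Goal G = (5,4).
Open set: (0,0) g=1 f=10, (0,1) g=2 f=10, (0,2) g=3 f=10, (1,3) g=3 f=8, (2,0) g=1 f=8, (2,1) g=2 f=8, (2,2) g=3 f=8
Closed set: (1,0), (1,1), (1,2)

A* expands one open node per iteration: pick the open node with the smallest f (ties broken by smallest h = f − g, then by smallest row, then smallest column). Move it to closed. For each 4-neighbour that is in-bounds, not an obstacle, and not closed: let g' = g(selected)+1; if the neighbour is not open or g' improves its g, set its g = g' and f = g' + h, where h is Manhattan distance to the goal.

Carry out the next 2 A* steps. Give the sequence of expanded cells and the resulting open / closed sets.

order=[(1,3) → (2,2)]; open=[(0,0) g=1 f=10, (0,1) g=2 f=10, (0,2) g=3 f=10, (0,3) g=4 f=10, (2,0) g=1 f=8, (2,1) g=2 f=8, (3,2) g=4 f=8]; closed=[(1,0), (1,1), (1,2), (1,3), (2,2)]

step 1: expand (1,3) (f=8, h=5) → closed; open now [(0,0) g=1 f=10, (0,1) g=2 f=10, (0,2) g=3 f=10, (0,3) g=4 f=10, (2,0) g=1 f=8, (2,1) g=2 f=8, (2,2) g=3 f=8]
step 2: expand (2,2) (f=8, h=5) → closed; open now [(0,0) g=1 f=10, (0,1) g=2 f=10, (0,2) g=3 f=10, (0,3) g=4 f=10, (2,0) g=1 f=8, (2,1) g=2 f=8, (3,2) g=4 f=8]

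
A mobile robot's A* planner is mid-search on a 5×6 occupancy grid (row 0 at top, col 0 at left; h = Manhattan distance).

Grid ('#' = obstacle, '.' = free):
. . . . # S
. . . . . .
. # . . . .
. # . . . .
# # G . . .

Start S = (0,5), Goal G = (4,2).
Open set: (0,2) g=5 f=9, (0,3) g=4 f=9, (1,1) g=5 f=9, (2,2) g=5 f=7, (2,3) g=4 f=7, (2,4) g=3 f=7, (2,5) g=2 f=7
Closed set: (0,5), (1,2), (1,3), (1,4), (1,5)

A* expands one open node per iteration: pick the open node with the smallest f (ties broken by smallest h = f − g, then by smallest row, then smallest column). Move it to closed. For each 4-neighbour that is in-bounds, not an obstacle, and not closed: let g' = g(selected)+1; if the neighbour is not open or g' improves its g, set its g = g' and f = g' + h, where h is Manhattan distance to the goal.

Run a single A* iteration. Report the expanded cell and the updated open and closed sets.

step 1: expand (2,2) (f=7, h=2) → closed; open now [(0,2) g=5 f=9, (0,3) g=4 f=9, (1,1) g=5 f=9, (2,3) g=4 f=7, (2,4) g=3 f=7, (2,5) g=2 f=7, (3,2) g=6 f=7]

expanded=(2,2); open=[(0,2) g=5 f=9, (0,3) g=4 f=9, (1,1) g=5 f=9, (2,3) g=4 f=7, (2,4) g=3 f=7, (2,5) g=2 f=7, (3,2) g=6 f=7]; closed=[(0,5), (1,2), (1,3), (1,4), (1,5), (2,2)]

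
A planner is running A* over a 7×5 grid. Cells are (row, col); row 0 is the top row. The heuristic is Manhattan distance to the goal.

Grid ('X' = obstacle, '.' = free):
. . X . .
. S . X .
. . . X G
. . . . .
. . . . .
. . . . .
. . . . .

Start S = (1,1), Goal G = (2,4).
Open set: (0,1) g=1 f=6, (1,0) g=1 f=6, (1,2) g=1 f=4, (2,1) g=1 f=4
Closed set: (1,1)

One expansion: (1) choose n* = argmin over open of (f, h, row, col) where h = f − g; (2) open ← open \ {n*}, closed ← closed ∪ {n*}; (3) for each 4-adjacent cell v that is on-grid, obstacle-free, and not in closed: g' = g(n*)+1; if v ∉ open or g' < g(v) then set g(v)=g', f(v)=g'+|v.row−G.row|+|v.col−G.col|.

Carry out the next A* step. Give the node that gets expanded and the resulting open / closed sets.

step 1: expand (1,2) (f=4, h=3) → closed; open now [(0,1) g=1 f=6, (1,0) g=1 f=6, (2,1) g=1 f=4, (2,2) g=2 f=4]

expanded=(1,2); open=[(0,1) g=1 f=6, (1,0) g=1 f=6, (2,1) g=1 f=4, (2,2) g=2 f=4]; closed=[(1,1), (1,2)]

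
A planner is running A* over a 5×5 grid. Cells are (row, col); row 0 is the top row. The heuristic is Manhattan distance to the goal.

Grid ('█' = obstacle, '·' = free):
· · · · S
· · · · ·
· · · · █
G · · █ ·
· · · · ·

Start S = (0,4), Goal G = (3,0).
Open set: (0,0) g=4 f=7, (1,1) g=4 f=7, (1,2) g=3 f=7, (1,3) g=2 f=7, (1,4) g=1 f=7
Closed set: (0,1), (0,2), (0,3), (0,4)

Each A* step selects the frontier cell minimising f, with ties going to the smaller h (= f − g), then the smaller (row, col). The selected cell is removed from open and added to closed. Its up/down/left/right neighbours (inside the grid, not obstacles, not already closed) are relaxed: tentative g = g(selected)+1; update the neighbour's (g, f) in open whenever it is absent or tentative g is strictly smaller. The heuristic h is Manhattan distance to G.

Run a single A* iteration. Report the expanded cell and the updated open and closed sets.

step 1: expand (0,0) (f=7, h=3) → closed; open now [(1,0) g=5 f=7, (1,1) g=4 f=7, (1,2) g=3 f=7, (1,3) g=2 f=7, (1,4) g=1 f=7]

expanded=(0,0); open=[(1,0) g=5 f=7, (1,1) g=4 f=7, (1,2) g=3 f=7, (1,3) g=2 f=7, (1,4) g=1 f=7]; closed=[(0,0), (0,1), (0,2), (0,3), (0,4)]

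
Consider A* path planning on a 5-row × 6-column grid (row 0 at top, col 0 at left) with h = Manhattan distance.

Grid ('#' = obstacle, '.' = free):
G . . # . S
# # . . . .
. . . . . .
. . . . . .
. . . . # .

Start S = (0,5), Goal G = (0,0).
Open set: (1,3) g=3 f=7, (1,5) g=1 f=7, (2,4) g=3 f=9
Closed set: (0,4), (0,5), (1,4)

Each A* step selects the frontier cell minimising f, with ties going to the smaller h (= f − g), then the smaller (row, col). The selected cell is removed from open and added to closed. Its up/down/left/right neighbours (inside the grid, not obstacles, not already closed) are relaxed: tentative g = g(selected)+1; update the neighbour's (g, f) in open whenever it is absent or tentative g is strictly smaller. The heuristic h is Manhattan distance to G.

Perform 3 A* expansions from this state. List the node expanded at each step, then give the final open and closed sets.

step 1: expand (1,3) (f=7, h=4) → closed; open now [(1,2) g=4 f=7, (1,5) g=1 f=7, (2,3) g=4 f=9, (2,4) g=3 f=9]
step 2: expand (1,2) (f=7, h=3) → closed; open now [(0,2) g=5 f=7, (1,5) g=1 f=7, (2,2) g=5 f=9, (2,3) g=4 f=9, (2,4) g=3 f=9]
step 3: expand (0,2) (f=7, h=2) → closed; open now [(0,1) g=6 f=7, (1,5) g=1 f=7, (2,2) g=5 f=9, (2,3) g=4 f=9, (2,4) g=3 f=9]

order=[(1,3) → (1,2) → (0,2)]; open=[(0,1) g=6 f=7, (1,5) g=1 f=7, (2,2) g=5 f=9, (2,3) g=4 f=9, (2,4) g=3 f=9]; closed=[(0,2), (0,4), (0,5), (1,2), (1,3), (1,4)]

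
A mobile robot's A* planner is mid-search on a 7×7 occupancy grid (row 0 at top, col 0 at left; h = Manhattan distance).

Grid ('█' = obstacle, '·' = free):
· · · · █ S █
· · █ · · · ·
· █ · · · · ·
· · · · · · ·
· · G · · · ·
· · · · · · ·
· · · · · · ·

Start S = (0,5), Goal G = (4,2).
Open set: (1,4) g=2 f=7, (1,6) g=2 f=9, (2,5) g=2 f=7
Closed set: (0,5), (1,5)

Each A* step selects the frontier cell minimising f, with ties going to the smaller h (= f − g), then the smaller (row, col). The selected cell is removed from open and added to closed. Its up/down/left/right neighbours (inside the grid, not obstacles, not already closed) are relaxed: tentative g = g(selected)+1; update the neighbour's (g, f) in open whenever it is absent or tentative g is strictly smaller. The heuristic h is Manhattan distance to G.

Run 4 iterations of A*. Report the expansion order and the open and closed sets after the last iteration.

order=[(1,4) → (1,3) → (2,3) → (2,2)]; open=[(0,3) g=4 f=9, (1,6) g=2 f=9, (2,4) g=3 f=7, (2,5) g=2 f=7, (3,2) g=6 f=7, (3,3) g=5 f=7]; closed=[(0,5), (1,3), (1,4), (1,5), (2,2), (2,3)]

step 1: expand (1,4) (f=7, h=5) → closed; open now [(1,3) g=3 f=7, (1,6) g=2 f=9, (2,4) g=3 f=7, (2,5) g=2 f=7]
step 2: expand (1,3) (f=7, h=4) → closed; open now [(0,3) g=4 f=9, (1,6) g=2 f=9, (2,3) g=4 f=7, (2,4) g=3 f=7, (2,5) g=2 f=7]
step 3: expand (2,3) (f=7, h=3) → closed; open now [(0,3) g=4 f=9, (1,6) g=2 f=9, (2,2) g=5 f=7, (2,4) g=3 f=7, (2,5) g=2 f=7, (3,3) g=5 f=7]
step 4: expand (2,2) (f=7, h=2) → closed; open now [(0,3) g=4 f=9, (1,6) g=2 f=9, (2,4) g=3 f=7, (2,5) g=2 f=7, (3,2) g=6 f=7, (3,3) g=5 f=7]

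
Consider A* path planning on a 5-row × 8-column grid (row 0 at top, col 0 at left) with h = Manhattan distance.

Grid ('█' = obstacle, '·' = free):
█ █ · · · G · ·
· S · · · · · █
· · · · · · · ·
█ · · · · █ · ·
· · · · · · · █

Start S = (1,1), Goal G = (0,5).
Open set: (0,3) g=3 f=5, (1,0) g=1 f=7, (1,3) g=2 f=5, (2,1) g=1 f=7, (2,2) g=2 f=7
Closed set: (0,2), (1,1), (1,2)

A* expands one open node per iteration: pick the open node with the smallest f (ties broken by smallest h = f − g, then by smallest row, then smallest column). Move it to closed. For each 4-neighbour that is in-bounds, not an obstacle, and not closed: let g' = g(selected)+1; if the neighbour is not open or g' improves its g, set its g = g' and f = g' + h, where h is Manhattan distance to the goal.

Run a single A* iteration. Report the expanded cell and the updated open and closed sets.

step 1: expand (0,3) (f=5, h=2) → closed; open now [(0,4) g=4 f=5, (1,0) g=1 f=7, (1,3) g=2 f=5, (2,1) g=1 f=7, (2,2) g=2 f=7]

expanded=(0,3); open=[(0,4) g=4 f=5, (1,0) g=1 f=7, (1,3) g=2 f=5, (2,1) g=1 f=7, (2,2) g=2 f=7]; closed=[(0,2), (0,3), (1,1), (1,2)]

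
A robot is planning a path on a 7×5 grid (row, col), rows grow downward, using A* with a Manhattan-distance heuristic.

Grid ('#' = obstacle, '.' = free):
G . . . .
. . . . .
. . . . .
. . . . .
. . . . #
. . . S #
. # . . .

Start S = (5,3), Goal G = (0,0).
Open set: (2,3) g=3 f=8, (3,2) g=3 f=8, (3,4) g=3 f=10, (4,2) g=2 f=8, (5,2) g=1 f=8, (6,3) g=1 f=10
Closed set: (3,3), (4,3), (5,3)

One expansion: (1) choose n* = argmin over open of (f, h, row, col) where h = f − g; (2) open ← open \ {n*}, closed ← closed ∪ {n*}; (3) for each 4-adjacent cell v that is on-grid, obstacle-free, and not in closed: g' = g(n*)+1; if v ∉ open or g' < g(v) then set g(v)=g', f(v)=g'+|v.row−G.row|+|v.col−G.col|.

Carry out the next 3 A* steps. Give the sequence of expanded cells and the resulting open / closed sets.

step 1: expand (2,3) (f=8, h=5) → closed; open now [(1,3) g=4 f=8, (2,2) g=4 f=8, (2,4) g=4 f=10, (3,2) g=3 f=8, (3,4) g=3 f=10, (4,2) g=2 f=8, (5,2) g=1 f=8, (6,3) g=1 f=10]
step 2: expand (1,3) (f=8, h=4) → closed; open now [(0,3) g=5 f=8, (1,2) g=5 f=8, (1,4) g=5 f=10, (2,2) g=4 f=8, (2,4) g=4 f=10, (3,2) g=3 f=8, (3,4) g=3 f=10, (4,2) g=2 f=8, (5,2) g=1 f=8, (6,3) g=1 f=10]
step 3: expand (0,3) (f=8, h=3) → closed; open now [(0,2) g=6 f=8, (0,4) g=6 f=10, (1,2) g=5 f=8, (1,4) g=5 f=10, (2,2) g=4 f=8, (2,4) g=4 f=10, (3,2) g=3 f=8, (3,4) g=3 f=10, (4,2) g=2 f=8, (5,2) g=1 f=8, (6,3) g=1 f=10]

order=[(2,3) → (1,3) → (0,3)]; open=[(0,2) g=6 f=8, (0,4) g=6 f=10, (1,2) g=5 f=8, (1,4) g=5 f=10, (2,2) g=4 f=8, (2,4) g=4 f=10, (3,2) g=3 f=8, (3,4) g=3 f=10, (4,2) g=2 f=8, (5,2) g=1 f=8, (6,3) g=1 f=10]; closed=[(0,3), (1,3), (2,3), (3,3), (4,3), (5,3)]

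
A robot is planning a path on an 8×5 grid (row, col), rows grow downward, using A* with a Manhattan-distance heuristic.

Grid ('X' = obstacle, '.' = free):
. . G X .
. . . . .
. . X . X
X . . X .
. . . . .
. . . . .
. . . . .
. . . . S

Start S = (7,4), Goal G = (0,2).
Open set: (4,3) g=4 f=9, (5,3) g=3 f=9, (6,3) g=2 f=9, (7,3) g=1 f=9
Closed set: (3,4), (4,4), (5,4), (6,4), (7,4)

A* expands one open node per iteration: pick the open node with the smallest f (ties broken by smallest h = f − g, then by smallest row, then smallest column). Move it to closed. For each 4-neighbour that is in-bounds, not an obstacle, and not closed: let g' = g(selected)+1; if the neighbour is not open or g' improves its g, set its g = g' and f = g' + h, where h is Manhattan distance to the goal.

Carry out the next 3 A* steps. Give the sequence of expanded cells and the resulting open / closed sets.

order=[(4,3) → (4,2) → (3,2)]; open=[(3,1) g=7 f=11, (4,1) g=6 f=11, (5,2) g=6 f=11, (5,3) g=3 f=9, (6,3) g=2 f=9, (7,3) g=1 f=9]; closed=[(3,2), (3,4), (4,2), (4,3), (4,4), (5,4), (6,4), (7,4)]

step 1: expand (4,3) (f=9, h=5) → closed; open now [(4,2) g=5 f=9, (5,3) g=3 f=9, (6,3) g=2 f=9, (7,3) g=1 f=9]
step 2: expand (4,2) (f=9, h=4) → closed; open now [(3,2) g=6 f=9, (4,1) g=6 f=11, (5,2) g=6 f=11, (5,3) g=3 f=9, (6,3) g=2 f=9, (7,3) g=1 f=9]
step 3: expand (3,2) (f=9, h=3) → closed; open now [(3,1) g=7 f=11, (4,1) g=6 f=11, (5,2) g=6 f=11, (5,3) g=3 f=9, (6,3) g=2 f=9, (7,3) g=1 f=9]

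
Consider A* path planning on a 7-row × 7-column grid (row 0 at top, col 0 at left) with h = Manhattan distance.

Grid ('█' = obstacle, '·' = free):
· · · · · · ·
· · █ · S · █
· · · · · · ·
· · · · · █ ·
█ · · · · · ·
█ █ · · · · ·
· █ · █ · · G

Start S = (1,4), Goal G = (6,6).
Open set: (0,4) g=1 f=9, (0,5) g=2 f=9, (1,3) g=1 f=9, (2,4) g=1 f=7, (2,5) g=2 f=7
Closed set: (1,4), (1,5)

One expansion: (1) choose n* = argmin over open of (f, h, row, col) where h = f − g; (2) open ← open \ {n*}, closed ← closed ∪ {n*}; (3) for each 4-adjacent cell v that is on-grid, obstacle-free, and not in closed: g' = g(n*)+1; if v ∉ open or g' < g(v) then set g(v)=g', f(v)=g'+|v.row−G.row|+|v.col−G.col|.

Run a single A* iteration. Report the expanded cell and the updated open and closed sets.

expanded=(2,5); open=[(0,4) g=1 f=9, (0,5) g=2 f=9, (1,3) g=1 f=9, (2,4) g=1 f=7, (2,6) g=3 f=7]; closed=[(1,4), (1,5), (2,5)]

step 1: expand (2,5) (f=7, h=5) → closed; open now [(0,4) g=1 f=9, (0,5) g=2 f=9, (1,3) g=1 f=9, (2,4) g=1 f=7, (2,6) g=3 f=7]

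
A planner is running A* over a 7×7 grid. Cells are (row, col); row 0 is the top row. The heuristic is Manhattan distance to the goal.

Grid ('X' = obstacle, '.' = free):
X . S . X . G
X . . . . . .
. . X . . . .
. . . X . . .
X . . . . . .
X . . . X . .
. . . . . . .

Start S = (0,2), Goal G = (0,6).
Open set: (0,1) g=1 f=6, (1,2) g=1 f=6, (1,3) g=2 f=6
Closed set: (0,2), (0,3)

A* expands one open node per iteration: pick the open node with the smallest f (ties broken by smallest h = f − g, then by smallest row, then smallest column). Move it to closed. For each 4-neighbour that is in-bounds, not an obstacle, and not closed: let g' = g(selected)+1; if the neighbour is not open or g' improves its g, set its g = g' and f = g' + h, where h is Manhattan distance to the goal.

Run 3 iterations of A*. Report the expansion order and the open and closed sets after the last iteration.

step 1: expand (1,3) (f=6, h=4) → closed; open now [(0,1) g=1 f=6, (1,2) g=1 f=6, (1,4) g=3 f=6, (2,3) g=3 f=8]
step 2: expand (1,4) (f=6, h=3) → closed; open now [(0,1) g=1 f=6, (1,2) g=1 f=6, (1,5) g=4 f=6, (2,3) g=3 f=8, (2,4) g=4 f=8]
step 3: expand (1,5) (f=6, h=2) → closed; open now [(0,1) g=1 f=6, (0,5) g=5 f=6, (1,2) g=1 f=6, (1,6) g=5 f=6, (2,3) g=3 f=8, (2,4) g=4 f=8, (2,5) g=5 f=8]

order=[(1,3) → (1,4) → (1,5)]; open=[(0,1) g=1 f=6, (0,5) g=5 f=6, (1,2) g=1 f=6, (1,6) g=5 f=6, (2,3) g=3 f=8, (2,4) g=4 f=8, (2,5) g=5 f=8]; closed=[(0,2), (0,3), (1,3), (1,4), (1,5)]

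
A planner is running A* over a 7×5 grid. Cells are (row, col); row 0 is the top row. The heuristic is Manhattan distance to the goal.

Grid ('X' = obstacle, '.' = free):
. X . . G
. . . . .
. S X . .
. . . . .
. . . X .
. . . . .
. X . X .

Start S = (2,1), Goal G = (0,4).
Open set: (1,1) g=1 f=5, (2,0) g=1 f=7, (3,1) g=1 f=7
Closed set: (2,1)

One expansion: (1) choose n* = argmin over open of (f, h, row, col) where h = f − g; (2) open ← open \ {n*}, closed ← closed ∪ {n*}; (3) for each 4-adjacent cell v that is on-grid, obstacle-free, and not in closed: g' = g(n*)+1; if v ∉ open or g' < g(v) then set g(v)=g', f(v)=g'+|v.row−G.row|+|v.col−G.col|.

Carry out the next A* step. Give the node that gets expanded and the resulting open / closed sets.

expanded=(1,1); open=[(1,0) g=2 f=7, (1,2) g=2 f=5, (2,0) g=1 f=7, (3,1) g=1 f=7]; closed=[(1,1), (2,1)]

step 1: expand (1,1) (f=5, h=4) → closed; open now [(1,0) g=2 f=7, (1,2) g=2 f=5, (2,0) g=1 f=7, (3,1) g=1 f=7]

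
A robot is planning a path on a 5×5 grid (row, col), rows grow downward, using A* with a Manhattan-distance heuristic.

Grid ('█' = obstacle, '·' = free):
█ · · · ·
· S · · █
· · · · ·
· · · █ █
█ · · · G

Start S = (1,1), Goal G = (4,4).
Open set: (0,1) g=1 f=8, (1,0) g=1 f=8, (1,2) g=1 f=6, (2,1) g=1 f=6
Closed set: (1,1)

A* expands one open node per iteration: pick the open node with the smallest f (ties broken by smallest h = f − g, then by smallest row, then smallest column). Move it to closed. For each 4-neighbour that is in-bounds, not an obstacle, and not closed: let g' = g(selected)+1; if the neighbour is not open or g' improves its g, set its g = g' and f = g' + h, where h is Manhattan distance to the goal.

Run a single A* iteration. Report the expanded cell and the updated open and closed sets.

expanded=(1,2); open=[(0,1) g=1 f=8, (0,2) g=2 f=8, (1,0) g=1 f=8, (1,3) g=2 f=6, (2,1) g=1 f=6, (2,2) g=2 f=6]; closed=[(1,1), (1,2)]

step 1: expand (1,2) (f=6, h=5) → closed; open now [(0,1) g=1 f=8, (0,2) g=2 f=8, (1,0) g=1 f=8, (1,3) g=2 f=6, (2,1) g=1 f=6, (2,2) g=2 f=6]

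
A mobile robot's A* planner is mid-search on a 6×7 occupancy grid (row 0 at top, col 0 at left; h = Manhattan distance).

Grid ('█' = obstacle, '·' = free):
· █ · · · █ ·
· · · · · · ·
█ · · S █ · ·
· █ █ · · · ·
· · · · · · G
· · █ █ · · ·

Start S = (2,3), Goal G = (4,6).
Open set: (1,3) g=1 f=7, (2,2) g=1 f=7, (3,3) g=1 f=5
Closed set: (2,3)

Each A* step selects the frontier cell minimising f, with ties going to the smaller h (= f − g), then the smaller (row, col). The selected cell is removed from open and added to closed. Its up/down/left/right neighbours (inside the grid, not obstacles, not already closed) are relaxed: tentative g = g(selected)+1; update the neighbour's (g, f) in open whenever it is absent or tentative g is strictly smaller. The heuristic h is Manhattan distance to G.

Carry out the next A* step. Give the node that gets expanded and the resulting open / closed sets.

step 1: expand (3,3) (f=5, h=4) → closed; open now [(1,3) g=1 f=7, (2,2) g=1 f=7, (3,4) g=2 f=5, (4,3) g=2 f=5]

expanded=(3,3); open=[(1,3) g=1 f=7, (2,2) g=1 f=7, (3,4) g=2 f=5, (4,3) g=2 f=5]; closed=[(2,3), (3,3)]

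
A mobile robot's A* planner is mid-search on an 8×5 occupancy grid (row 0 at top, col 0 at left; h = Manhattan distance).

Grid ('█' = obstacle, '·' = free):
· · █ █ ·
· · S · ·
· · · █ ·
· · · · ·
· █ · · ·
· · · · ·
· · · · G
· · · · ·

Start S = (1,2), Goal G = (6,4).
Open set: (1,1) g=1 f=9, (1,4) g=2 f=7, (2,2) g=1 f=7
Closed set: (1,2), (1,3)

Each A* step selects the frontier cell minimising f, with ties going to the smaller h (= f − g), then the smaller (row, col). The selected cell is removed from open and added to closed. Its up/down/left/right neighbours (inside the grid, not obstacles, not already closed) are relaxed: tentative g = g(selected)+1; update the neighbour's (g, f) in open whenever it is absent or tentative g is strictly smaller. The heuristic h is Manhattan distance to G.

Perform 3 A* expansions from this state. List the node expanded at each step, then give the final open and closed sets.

step 1: expand (1,4) (f=7, h=5) → closed; open now [(0,4) g=3 f=9, (1,1) g=1 f=9, (2,2) g=1 f=7, (2,4) g=3 f=7]
step 2: expand (2,4) (f=7, h=4) → closed; open now [(0,4) g=3 f=9, (1,1) g=1 f=9, (2,2) g=1 f=7, (3,4) g=4 f=7]
step 3: expand (3,4) (f=7, h=3) → closed; open now [(0,4) g=3 f=9, (1,1) g=1 f=9, (2,2) g=1 f=7, (3,3) g=5 f=9, (4,4) g=5 f=7]

order=[(1,4) → (2,4) → (3,4)]; open=[(0,4) g=3 f=9, (1,1) g=1 f=9, (2,2) g=1 f=7, (3,3) g=5 f=9, (4,4) g=5 f=7]; closed=[(1,2), (1,3), (1,4), (2,4), (3,4)]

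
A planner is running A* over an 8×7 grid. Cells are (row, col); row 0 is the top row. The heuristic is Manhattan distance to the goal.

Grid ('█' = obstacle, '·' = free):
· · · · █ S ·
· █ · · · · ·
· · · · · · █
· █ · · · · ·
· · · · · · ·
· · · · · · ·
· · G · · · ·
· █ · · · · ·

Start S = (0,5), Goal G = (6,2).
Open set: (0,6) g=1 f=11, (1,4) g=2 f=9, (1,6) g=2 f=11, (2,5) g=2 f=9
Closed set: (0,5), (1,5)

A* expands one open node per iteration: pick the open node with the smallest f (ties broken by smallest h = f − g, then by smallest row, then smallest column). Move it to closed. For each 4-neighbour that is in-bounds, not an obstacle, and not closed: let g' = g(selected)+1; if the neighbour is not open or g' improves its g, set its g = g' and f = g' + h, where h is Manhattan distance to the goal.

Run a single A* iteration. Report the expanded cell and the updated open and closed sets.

step 1: expand (1,4) (f=9, h=7) → closed; open now [(0,6) g=1 f=11, (1,3) g=3 f=9, (1,6) g=2 f=11, (2,4) g=3 f=9, (2,5) g=2 f=9]

expanded=(1,4); open=[(0,6) g=1 f=11, (1,3) g=3 f=9, (1,6) g=2 f=11, (2,4) g=3 f=9, (2,5) g=2 f=9]; closed=[(0,5), (1,4), (1,5)]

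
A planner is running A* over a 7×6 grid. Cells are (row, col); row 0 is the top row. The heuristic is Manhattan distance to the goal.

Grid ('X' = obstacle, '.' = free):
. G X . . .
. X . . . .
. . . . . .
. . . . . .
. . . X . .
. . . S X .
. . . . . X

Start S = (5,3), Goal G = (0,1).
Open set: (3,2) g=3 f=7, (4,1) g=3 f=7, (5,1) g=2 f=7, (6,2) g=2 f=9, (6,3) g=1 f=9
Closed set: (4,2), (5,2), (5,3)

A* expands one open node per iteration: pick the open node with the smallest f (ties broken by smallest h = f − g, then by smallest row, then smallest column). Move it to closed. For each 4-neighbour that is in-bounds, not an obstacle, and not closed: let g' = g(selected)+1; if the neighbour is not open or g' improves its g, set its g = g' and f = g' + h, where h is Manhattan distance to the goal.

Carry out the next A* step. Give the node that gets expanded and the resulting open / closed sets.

step 1: expand (3,2) (f=7, h=4) → closed; open now [(2,2) g=4 f=7, (3,1) g=4 f=7, (3,3) g=4 f=9, (4,1) g=3 f=7, (5,1) g=2 f=7, (6,2) g=2 f=9, (6,3) g=1 f=9]

expanded=(3,2); open=[(2,2) g=4 f=7, (3,1) g=4 f=7, (3,3) g=4 f=9, (4,1) g=3 f=7, (5,1) g=2 f=7, (6,2) g=2 f=9, (6,3) g=1 f=9]; closed=[(3,2), (4,2), (5,2), (5,3)]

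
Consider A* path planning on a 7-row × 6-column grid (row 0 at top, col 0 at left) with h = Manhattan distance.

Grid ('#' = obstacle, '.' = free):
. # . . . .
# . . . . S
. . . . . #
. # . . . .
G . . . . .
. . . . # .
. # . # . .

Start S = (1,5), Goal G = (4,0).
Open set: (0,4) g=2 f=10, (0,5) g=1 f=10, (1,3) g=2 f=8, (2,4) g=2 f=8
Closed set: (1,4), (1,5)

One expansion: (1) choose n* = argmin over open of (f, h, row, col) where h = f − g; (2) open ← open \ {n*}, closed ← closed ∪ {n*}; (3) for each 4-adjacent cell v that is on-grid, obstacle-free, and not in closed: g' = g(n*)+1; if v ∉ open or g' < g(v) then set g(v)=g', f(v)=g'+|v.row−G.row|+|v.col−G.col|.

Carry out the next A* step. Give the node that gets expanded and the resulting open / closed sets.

expanded=(1,3); open=[(0,3) g=3 f=10, (0,4) g=2 f=10, (0,5) g=1 f=10, (1,2) g=3 f=8, (2,3) g=3 f=8, (2,4) g=2 f=8]; closed=[(1,3), (1,4), (1,5)]

step 1: expand (1,3) (f=8, h=6) → closed; open now [(0,3) g=3 f=10, (0,4) g=2 f=10, (0,5) g=1 f=10, (1,2) g=3 f=8, (2,3) g=3 f=8, (2,4) g=2 f=8]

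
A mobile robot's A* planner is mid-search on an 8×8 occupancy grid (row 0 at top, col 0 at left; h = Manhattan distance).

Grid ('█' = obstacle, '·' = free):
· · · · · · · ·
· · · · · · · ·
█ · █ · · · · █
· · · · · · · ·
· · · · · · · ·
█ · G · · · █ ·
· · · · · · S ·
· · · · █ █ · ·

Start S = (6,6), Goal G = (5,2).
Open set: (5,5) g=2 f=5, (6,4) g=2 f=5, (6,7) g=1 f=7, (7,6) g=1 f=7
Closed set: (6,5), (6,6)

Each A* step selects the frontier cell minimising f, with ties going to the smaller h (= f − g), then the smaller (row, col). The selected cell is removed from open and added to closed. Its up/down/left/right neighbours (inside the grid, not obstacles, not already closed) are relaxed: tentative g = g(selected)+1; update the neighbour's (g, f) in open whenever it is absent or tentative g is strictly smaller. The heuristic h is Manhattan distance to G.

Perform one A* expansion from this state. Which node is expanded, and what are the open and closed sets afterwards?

step 1: expand (5,5) (f=5, h=3) → closed; open now [(4,5) g=3 f=7, (5,4) g=3 f=5, (6,4) g=2 f=5, (6,7) g=1 f=7, (7,6) g=1 f=7]

expanded=(5,5); open=[(4,5) g=3 f=7, (5,4) g=3 f=5, (6,4) g=2 f=5, (6,7) g=1 f=7, (7,6) g=1 f=7]; closed=[(5,5), (6,5), (6,6)]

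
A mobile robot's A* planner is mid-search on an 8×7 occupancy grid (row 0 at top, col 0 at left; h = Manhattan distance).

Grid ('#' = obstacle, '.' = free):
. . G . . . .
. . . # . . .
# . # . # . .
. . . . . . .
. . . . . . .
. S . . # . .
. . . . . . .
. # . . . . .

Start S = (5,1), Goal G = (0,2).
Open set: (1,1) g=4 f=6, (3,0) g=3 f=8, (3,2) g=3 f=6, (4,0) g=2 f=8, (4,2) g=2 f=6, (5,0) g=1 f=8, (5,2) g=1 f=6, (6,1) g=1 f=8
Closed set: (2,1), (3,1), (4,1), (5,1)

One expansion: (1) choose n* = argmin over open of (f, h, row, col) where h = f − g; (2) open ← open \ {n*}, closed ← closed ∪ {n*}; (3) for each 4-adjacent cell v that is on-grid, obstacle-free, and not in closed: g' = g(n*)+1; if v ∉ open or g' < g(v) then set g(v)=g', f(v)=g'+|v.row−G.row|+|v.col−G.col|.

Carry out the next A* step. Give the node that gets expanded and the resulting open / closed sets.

expanded=(1,1); open=[(0,1) g=5 f=6, (1,0) g=5 f=8, (1,2) g=5 f=6, (3,0) g=3 f=8, (3,2) g=3 f=6, (4,0) g=2 f=8, (4,2) g=2 f=6, (5,0) g=1 f=8, (5,2) g=1 f=6, (6,1) g=1 f=8]; closed=[(1,1), (2,1), (3,1), (4,1), (5,1)]

step 1: expand (1,1) (f=6, h=2) → closed; open now [(0,1) g=5 f=6, (1,0) g=5 f=8, (1,2) g=5 f=6, (3,0) g=3 f=8, (3,2) g=3 f=6, (4,0) g=2 f=8, (4,2) g=2 f=6, (5,0) g=1 f=8, (5,2) g=1 f=6, (6,1) g=1 f=8]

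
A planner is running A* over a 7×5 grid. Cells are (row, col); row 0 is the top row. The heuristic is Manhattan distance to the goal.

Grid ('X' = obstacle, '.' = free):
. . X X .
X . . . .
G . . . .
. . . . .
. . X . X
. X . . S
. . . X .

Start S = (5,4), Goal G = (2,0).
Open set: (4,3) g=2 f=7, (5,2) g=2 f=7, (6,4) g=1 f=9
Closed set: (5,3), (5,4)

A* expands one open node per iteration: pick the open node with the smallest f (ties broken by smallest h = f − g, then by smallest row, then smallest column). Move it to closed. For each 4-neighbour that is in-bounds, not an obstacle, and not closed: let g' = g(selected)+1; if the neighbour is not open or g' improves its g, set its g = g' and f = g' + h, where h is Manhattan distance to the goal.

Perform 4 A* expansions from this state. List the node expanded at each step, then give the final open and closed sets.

step 1: expand (4,3) (f=7, h=5) → closed; open now [(3,3) g=3 f=7, (5,2) g=2 f=7, (6,4) g=1 f=9]
step 2: expand (3,3) (f=7, h=4) → closed; open now [(2,3) g=4 f=7, (3,2) g=4 f=7, (3,4) g=4 f=9, (5,2) g=2 f=7, (6,4) g=1 f=9]
step 3: expand (2,3) (f=7, h=3) → closed; open now [(1,3) g=5 f=9, (2,2) g=5 f=7, (2,4) g=5 f=9, (3,2) g=4 f=7, (3,4) g=4 f=9, (5,2) g=2 f=7, (6,4) g=1 f=9]
step 4: expand (2,2) (f=7, h=2) → closed; open now [(1,2) g=6 f=9, (1,3) g=5 f=9, (2,1) g=6 f=7, (2,4) g=5 f=9, (3,2) g=4 f=7, (3,4) g=4 f=9, (5,2) g=2 f=7, (6,4) g=1 f=9]

order=[(4,3) → (3,3) → (2,3) → (2,2)]; open=[(1,2) g=6 f=9, (1,3) g=5 f=9, (2,1) g=6 f=7, (2,4) g=5 f=9, (3,2) g=4 f=7, (3,4) g=4 f=9, (5,2) g=2 f=7, (6,4) g=1 f=9]; closed=[(2,2), (2,3), (3,3), (4,3), (5,3), (5,4)]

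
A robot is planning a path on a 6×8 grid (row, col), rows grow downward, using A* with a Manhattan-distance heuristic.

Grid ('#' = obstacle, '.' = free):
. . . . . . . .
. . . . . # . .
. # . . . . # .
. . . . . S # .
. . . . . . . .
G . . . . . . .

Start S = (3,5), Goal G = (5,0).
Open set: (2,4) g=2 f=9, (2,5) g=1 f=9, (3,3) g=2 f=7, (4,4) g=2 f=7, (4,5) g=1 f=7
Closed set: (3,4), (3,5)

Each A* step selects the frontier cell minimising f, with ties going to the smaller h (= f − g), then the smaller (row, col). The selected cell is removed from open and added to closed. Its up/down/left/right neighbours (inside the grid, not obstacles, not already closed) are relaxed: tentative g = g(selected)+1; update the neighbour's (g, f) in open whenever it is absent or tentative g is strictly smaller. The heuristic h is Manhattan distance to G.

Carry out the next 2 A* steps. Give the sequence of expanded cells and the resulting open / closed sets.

order=[(3,3) → (3,2)]; open=[(2,2) g=4 f=9, (2,3) g=3 f=9, (2,4) g=2 f=9, (2,5) g=1 f=9, (3,1) g=4 f=7, (4,2) g=4 f=7, (4,3) g=3 f=7, (4,4) g=2 f=7, (4,5) g=1 f=7]; closed=[(3,2), (3,3), (3,4), (3,5)]

step 1: expand (3,3) (f=7, h=5) → closed; open now [(2,3) g=3 f=9, (2,4) g=2 f=9, (2,5) g=1 f=9, (3,2) g=3 f=7, (4,3) g=3 f=7, (4,4) g=2 f=7, (4,5) g=1 f=7]
step 2: expand (3,2) (f=7, h=4) → closed; open now [(2,2) g=4 f=9, (2,3) g=3 f=9, (2,4) g=2 f=9, (2,5) g=1 f=9, (3,1) g=4 f=7, (4,2) g=4 f=7, (4,3) g=3 f=7, (4,4) g=2 f=7, (4,5) g=1 f=7]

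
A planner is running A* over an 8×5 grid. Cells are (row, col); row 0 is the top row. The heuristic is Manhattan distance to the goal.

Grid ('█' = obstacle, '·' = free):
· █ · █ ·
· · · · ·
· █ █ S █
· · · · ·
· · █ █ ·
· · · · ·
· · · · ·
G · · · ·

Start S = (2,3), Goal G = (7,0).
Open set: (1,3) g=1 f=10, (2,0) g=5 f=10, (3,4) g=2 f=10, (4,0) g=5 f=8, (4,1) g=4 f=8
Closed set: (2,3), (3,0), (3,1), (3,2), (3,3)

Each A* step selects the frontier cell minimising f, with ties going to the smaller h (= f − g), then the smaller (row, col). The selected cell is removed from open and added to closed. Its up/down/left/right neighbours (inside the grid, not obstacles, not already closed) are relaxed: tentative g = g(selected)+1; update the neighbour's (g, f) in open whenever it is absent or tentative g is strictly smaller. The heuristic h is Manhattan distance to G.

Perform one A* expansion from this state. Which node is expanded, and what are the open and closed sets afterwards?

expanded=(4,0); open=[(1,3) g=1 f=10, (2,0) g=5 f=10, (3,4) g=2 f=10, (4,1) g=4 f=8, (5,0) g=6 f=8]; closed=[(2,3), (3,0), (3,1), (3,2), (3,3), (4,0)]

step 1: expand (4,0) (f=8, h=3) → closed; open now [(1,3) g=1 f=10, (2,0) g=5 f=10, (3,4) g=2 f=10, (4,1) g=4 f=8, (5,0) g=6 f=8]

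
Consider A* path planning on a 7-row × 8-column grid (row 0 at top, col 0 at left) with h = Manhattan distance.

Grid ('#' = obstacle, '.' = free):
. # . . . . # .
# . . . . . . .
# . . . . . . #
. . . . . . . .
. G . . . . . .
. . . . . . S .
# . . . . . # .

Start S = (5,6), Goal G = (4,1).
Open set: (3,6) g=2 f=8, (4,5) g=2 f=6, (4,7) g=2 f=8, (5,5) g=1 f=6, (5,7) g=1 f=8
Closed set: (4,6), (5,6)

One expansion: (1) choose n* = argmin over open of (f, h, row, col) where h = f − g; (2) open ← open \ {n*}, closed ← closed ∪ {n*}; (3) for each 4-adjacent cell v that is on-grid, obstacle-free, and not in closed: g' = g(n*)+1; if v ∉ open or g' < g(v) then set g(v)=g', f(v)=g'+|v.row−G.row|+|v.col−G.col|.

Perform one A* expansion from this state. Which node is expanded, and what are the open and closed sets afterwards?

step 1: expand (4,5) (f=6, h=4) → closed; open now [(3,5) g=3 f=8, (3,6) g=2 f=8, (4,4) g=3 f=6, (4,7) g=2 f=8, (5,5) g=1 f=6, (5,7) g=1 f=8]

expanded=(4,5); open=[(3,5) g=3 f=8, (3,6) g=2 f=8, (4,4) g=3 f=6, (4,7) g=2 f=8, (5,5) g=1 f=6, (5,7) g=1 f=8]; closed=[(4,5), (4,6), (5,6)]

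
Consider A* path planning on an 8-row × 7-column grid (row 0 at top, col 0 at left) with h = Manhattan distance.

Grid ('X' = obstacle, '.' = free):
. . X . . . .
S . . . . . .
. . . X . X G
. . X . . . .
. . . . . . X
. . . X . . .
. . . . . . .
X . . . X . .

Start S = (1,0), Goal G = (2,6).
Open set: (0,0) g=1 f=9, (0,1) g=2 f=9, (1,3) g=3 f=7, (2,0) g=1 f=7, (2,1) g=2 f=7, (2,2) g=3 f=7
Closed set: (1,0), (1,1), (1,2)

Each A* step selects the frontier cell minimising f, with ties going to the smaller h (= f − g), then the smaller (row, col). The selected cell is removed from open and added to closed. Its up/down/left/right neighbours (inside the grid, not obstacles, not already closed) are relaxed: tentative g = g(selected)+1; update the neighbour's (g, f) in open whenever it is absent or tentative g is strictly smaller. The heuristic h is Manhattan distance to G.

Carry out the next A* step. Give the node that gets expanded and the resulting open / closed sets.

expanded=(1,3); open=[(0,0) g=1 f=9, (0,1) g=2 f=9, (0,3) g=4 f=9, (1,4) g=4 f=7, (2,0) g=1 f=7, (2,1) g=2 f=7, (2,2) g=3 f=7]; closed=[(1,0), (1,1), (1,2), (1,3)]

step 1: expand (1,3) (f=7, h=4) → closed; open now [(0,0) g=1 f=9, (0,1) g=2 f=9, (0,3) g=4 f=9, (1,4) g=4 f=7, (2,0) g=1 f=7, (2,1) g=2 f=7, (2,2) g=3 f=7]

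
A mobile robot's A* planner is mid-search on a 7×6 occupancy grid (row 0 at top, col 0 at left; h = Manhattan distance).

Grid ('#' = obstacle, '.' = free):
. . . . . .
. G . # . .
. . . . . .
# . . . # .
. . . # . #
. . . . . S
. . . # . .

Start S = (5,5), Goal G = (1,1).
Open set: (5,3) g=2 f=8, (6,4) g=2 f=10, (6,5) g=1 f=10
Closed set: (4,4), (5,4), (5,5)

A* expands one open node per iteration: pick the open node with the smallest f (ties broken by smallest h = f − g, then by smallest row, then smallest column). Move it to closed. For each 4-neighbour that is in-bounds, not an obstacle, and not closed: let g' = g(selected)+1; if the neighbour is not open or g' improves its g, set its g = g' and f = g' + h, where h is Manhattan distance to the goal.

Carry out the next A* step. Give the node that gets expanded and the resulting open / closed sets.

step 1: expand (5,3) (f=8, h=6) → closed; open now [(5,2) g=3 f=8, (6,4) g=2 f=10, (6,5) g=1 f=10]

expanded=(5,3); open=[(5,2) g=3 f=8, (6,4) g=2 f=10, (6,5) g=1 f=10]; closed=[(4,4), (5,3), (5,4), (5,5)]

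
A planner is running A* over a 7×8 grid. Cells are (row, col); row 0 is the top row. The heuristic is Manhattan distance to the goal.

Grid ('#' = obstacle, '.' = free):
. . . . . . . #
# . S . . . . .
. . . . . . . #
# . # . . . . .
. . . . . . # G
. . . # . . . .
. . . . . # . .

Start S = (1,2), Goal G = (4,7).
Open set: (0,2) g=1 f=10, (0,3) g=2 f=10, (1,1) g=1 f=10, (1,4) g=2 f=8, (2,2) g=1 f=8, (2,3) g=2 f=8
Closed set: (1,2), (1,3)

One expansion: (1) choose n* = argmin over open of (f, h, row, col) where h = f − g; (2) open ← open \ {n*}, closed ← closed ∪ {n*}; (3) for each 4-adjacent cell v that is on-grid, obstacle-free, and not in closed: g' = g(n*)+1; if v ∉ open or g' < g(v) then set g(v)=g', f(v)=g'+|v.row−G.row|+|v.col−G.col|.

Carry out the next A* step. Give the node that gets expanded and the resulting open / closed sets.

expanded=(1,4); open=[(0,2) g=1 f=10, (0,3) g=2 f=10, (0,4) g=3 f=10, (1,1) g=1 f=10, (1,5) g=3 f=8, (2,2) g=1 f=8, (2,3) g=2 f=8, (2,4) g=3 f=8]; closed=[(1,2), (1,3), (1,4)]

step 1: expand (1,4) (f=8, h=6) → closed; open now [(0,2) g=1 f=10, (0,3) g=2 f=10, (0,4) g=3 f=10, (1,1) g=1 f=10, (1,5) g=3 f=8, (2,2) g=1 f=8, (2,3) g=2 f=8, (2,4) g=3 f=8]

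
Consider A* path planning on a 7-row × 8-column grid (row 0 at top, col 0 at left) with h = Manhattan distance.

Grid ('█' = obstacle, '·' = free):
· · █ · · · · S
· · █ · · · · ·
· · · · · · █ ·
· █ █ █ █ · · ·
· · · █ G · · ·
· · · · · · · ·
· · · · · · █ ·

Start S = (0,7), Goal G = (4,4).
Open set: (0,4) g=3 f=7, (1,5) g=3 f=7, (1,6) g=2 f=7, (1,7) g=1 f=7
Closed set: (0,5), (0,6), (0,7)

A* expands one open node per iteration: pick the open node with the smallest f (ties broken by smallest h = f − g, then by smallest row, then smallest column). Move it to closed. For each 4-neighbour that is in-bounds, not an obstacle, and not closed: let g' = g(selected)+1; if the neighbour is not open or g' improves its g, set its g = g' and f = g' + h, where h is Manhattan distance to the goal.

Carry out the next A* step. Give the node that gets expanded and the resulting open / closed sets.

step 1: expand (0,4) (f=7, h=4) → closed; open now [(0,3) g=4 f=9, (1,4) g=4 f=7, (1,5) g=3 f=7, (1,6) g=2 f=7, (1,7) g=1 f=7]

expanded=(0,4); open=[(0,3) g=4 f=9, (1,4) g=4 f=7, (1,5) g=3 f=7, (1,6) g=2 f=7, (1,7) g=1 f=7]; closed=[(0,4), (0,5), (0,6), (0,7)]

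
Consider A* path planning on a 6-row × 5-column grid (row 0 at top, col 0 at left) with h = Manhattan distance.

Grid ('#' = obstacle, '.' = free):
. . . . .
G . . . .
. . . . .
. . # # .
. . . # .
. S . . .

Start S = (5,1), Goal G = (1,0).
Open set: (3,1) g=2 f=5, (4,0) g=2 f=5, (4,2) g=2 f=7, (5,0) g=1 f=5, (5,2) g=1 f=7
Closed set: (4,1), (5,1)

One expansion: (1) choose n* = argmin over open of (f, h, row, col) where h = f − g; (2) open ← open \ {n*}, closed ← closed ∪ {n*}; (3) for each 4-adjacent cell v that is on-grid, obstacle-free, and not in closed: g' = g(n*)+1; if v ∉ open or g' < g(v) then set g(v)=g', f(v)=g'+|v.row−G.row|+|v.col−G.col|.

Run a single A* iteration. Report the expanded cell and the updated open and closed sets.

step 1: expand (3,1) (f=5, h=3) → closed; open now [(2,1) g=3 f=5, (3,0) g=3 f=5, (4,0) g=2 f=5, (4,2) g=2 f=7, (5,0) g=1 f=5, (5,2) g=1 f=7]

expanded=(3,1); open=[(2,1) g=3 f=5, (3,0) g=3 f=5, (4,0) g=2 f=5, (4,2) g=2 f=7, (5,0) g=1 f=5, (5,2) g=1 f=7]; closed=[(3,1), (4,1), (5,1)]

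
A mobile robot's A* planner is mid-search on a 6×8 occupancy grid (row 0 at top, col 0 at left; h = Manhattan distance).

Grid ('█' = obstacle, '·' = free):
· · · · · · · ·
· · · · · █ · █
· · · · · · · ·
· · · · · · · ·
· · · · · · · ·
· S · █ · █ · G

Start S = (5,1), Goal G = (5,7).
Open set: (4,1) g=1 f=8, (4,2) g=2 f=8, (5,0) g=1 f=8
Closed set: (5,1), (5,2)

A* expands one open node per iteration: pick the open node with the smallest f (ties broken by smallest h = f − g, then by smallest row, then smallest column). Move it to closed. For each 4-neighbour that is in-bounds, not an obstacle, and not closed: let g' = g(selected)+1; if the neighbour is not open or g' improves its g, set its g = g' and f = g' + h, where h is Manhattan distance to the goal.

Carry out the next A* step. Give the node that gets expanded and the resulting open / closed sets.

step 1: expand (4,2) (f=8, h=6) → closed; open now [(3,2) g=3 f=10, (4,1) g=1 f=8, (4,3) g=3 f=8, (5,0) g=1 f=8]

expanded=(4,2); open=[(3,2) g=3 f=10, (4,1) g=1 f=8, (4,3) g=3 f=8, (5,0) g=1 f=8]; closed=[(4,2), (5,1), (5,2)]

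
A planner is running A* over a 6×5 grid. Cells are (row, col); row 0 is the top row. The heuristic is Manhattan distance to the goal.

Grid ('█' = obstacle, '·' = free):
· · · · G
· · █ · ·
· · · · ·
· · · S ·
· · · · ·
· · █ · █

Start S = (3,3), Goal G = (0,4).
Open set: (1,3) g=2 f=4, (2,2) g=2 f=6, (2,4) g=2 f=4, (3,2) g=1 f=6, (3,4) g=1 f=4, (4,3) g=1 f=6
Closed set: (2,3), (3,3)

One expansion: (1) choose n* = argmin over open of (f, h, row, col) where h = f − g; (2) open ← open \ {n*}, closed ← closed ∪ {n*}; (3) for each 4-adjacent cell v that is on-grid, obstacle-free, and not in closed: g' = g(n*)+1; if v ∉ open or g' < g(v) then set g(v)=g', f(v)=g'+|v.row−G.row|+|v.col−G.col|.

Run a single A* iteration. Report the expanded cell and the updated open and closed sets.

expanded=(1,3); open=[(0,3) g=3 f=4, (1,4) g=3 f=4, (2,2) g=2 f=6, (2,4) g=2 f=4, (3,2) g=1 f=6, (3,4) g=1 f=4, (4,3) g=1 f=6]; closed=[(1,3), (2,3), (3,3)]

step 1: expand (1,3) (f=4, h=2) → closed; open now [(0,3) g=3 f=4, (1,4) g=3 f=4, (2,2) g=2 f=6, (2,4) g=2 f=4, (3,2) g=1 f=6, (3,4) g=1 f=4, (4,3) g=1 f=6]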